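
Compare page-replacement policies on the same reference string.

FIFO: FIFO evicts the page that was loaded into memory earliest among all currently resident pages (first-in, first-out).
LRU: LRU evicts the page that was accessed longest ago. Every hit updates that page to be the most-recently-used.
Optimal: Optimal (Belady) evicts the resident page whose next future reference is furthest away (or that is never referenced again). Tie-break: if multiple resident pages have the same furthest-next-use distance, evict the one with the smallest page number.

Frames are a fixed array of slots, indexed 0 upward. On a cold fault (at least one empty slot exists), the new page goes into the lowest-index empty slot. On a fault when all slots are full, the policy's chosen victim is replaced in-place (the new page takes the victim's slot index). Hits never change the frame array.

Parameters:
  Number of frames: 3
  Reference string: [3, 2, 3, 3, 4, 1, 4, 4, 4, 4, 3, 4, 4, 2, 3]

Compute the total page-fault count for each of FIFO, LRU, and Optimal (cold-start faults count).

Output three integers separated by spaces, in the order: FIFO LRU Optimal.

Answer: 6 5 5

Derivation:
--- FIFO ---
  step 0: ref 3 -> FAULT, frames=[3,-,-] (faults so far: 1)
  step 1: ref 2 -> FAULT, frames=[3,2,-] (faults so far: 2)
  step 2: ref 3 -> HIT, frames=[3,2,-] (faults so far: 2)
  step 3: ref 3 -> HIT, frames=[3,2,-] (faults so far: 2)
  step 4: ref 4 -> FAULT, frames=[3,2,4] (faults so far: 3)
  step 5: ref 1 -> FAULT, evict 3, frames=[1,2,4] (faults so far: 4)
  step 6: ref 4 -> HIT, frames=[1,2,4] (faults so far: 4)
  step 7: ref 4 -> HIT, frames=[1,2,4] (faults so far: 4)
  step 8: ref 4 -> HIT, frames=[1,2,4] (faults so far: 4)
  step 9: ref 4 -> HIT, frames=[1,2,4] (faults so far: 4)
  step 10: ref 3 -> FAULT, evict 2, frames=[1,3,4] (faults so far: 5)
  step 11: ref 4 -> HIT, frames=[1,3,4] (faults so far: 5)
  step 12: ref 4 -> HIT, frames=[1,3,4] (faults so far: 5)
  step 13: ref 2 -> FAULT, evict 4, frames=[1,3,2] (faults so far: 6)
  step 14: ref 3 -> HIT, frames=[1,3,2] (faults so far: 6)
  FIFO total faults: 6
--- LRU ---
  step 0: ref 3 -> FAULT, frames=[3,-,-] (faults so far: 1)
  step 1: ref 2 -> FAULT, frames=[3,2,-] (faults so far: 2)
  step 2: ref 3 -> HIT, frames=[3,2,-] (faults so far: 2)
  step 3: ref 3 -> HIT, frames=[3,2,-] (faults so far: 2)
  step 4: ref 4 -> FAULT, frames=[3,2,4] (faults so far: 3)
  step 5: ref 1 -> FAULT, evict 2, frames=[3,1,4] (faults so far: 4)
  step 6: ref 4 -> HIT, frames=[3,1,4] (faults so far: 4)
  step 7: ref 4 -> HIT, frames=[3,1,4] (faults so far: 4)
  step 8: ref 4 -> HIT, frames=[3,1,4] (faults so far: 4)
  step 9: ref 4 -> HIT, frames=[3,1,4] (faults so far: 4)
  step 10: ref 3 -> HIT, frames=[3,1,4] (faults so far: 4)
  step 11: ref 4 -> HIT, frames=[3,1,4] (faults so far: 4)
  step 12: ref 4 -> HIT, frames=[3,1,4] (faults so far: 4)
  step 13: ref 2 -> FAULT, evict 1, frames=[3,2,4] (faults so far: 5)
  step 14: ref 3 -> HIT, frames=[3,2,4] (faults so far: 5)
  LRU total faults: 5
--- Optimal ---
  step 0: ref 3 -> FAULT, frames=[3,-,-] (faults so far: 1)
  step 1: ref 2 -> FAULT, frames=[3,2,-] (faults so far: 2)
  step 2: ref 3 -> HIT, frames=[3,2,-] (faults so far: 2)
  step 3: ref 3 -> HIT, frames=[3,2,-] (faults so far: 2)
  step 4: ref 4 -> FAULT, frames=[3,2,4] (faults so far: 3)
  step 5: ref 1 -> FAULT, evict 2, frames=[3,1,4] (faults so far: 4)
  step 6: ref 4 -> HIT, frames=[3,1,4] (faults so far: 4)
  step 7: ref 4 -> HIT, frames=[3,1,4] (faults so far: 4)
  step 8: ref 4 -> HIT, frames=[3,1,4] (faults so far: 4)
  step 9: ref 4 -> HIT, frames=[3,1,4] (faults so far: 4)
  step 10: ref 3 -> HIT, frames=[3,1,4] (faults so far: 4)
  step 11: ref 4 -> HIT, frames=[3,1,4] (faults so far: 4)
  step 12: ref 4 -> HIT, frames=[3,1,4] (faults so far: 4)
  step 13: ref 2 -> FAULT, evict 1, frames=[3,2,4] (faults so far: 5)
  step 14: ref 3 -> HIT, frames=[3,2,4] (faults so far: 5)
  Optimal total faults: 5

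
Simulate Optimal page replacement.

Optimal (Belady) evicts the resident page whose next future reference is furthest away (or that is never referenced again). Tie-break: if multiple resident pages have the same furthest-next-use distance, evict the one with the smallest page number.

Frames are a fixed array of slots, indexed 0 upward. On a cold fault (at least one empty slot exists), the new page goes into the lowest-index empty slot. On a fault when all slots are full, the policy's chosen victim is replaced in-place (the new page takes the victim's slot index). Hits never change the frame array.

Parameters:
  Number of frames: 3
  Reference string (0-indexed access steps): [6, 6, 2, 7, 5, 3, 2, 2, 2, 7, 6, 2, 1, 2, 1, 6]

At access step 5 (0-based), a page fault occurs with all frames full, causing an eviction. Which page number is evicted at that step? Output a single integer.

Step 0: ref 6 -> FAULT, frames=[6,-,-]
Step 1: ref 6 -> HIT, frames=[6,-,-]
Step 2: ref 2 -> FAULT, frames=[6,2,-]
Step 3: ref 7 -> FAULT, frames=[6,2,7]
Step 4: ref 5 -> FAULT, evict 6, frames=[5,2,7]
Step 5: ref 3 -> FAULT, evict 5, frames=[3,2,7]
At step 5: evicted page 5

Answer: 5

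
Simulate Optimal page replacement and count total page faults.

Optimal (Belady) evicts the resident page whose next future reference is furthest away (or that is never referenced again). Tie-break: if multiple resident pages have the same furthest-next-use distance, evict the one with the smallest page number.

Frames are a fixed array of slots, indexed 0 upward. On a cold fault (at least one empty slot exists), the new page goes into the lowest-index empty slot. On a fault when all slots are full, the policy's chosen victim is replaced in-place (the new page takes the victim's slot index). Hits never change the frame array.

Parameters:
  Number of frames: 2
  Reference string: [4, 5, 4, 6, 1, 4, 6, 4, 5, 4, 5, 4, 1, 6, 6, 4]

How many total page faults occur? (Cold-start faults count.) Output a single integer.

Answer: 8

Derivation:
Step 0: ref 4 → FAULT, frames=[4,-]
Step 1: ref 5 → FAULT, frames=[4,5]
Step 2: ref 4 → HIT, frames=[4,5]
Step 3: ref 6 → FAULT (evict 5), frames=[4,6]
Step 4: ref 1 → FAULT (evict 6), frames=[4,1]
Step 5: ref 4 → HIT, frames=[4,1]
Step 6: ref 6 → FAULT (evict 1), frames=[4,6]
Step 7: ref 4 → HIT, frames=[4,6]
Step 8: ref 5 → FAULT (evict 6), frames=[4,5]
Step 9: ref 4 → HIT, frames=[4,5]
Step 10: ref 5 → HIT, frames=[4,5]
Step 11: ref 4 → HIT, frames=[4,5]
Step 12: ref 1 → FAULT (evict 5), frames=[4,1]
Step 13: ref 6 → FAULT (evict 1), frames=[4,6]
Step 14: ref 6 → HIT, frames=[4,6]
Step 15: ref 4 → HIT, frames=[4,6]
Total faults: 8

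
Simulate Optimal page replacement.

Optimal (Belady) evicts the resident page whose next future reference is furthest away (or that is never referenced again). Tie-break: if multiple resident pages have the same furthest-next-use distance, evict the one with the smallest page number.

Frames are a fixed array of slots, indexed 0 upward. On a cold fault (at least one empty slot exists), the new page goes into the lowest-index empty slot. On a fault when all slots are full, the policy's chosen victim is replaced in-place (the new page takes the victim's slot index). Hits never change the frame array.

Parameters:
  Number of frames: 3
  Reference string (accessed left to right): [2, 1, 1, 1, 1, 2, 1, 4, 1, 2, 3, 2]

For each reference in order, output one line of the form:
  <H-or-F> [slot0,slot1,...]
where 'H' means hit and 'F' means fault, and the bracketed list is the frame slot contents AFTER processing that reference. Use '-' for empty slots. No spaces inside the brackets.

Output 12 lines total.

F [2,-,-]
F [2,1,-]
H [2,1,-]
H [2,1,-]
H [2,1,-]
H [2,1,-]
H [2,1,-]
F [2,1,4]
H [2,1,4]
H [2,1,4]
F [2,3,4]
H [2,3,4]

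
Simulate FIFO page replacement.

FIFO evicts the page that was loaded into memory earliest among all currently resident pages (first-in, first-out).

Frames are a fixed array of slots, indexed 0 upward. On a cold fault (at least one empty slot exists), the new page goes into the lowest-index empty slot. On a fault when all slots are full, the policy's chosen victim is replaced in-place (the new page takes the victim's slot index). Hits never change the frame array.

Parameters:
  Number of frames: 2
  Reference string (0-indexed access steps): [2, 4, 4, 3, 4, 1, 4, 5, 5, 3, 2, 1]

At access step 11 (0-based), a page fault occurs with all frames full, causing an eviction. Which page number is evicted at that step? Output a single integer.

Step 0: ref 2 -> FAULT, frames=[2,-]
Step 1: ref 4 -> FAULT, frames=[2,4]
Step 2: ref 4 -> HIT, frames=[2,4]
Step 3: ref 3 -> FAULT, evict 2, frames=[3,4]
Step 4: ref 4 -> HIT, frames=[3,4]
Step 5: ref 1 -> FAULT, evict 4, frames=[3,1]
Step 6: ref 4 -> FAULT, evict 3, frames=[4,1]
Step 7: ref 5 -> FAULT, evict 1, frames=[4,5]
Step 8: ref 5 -> HIT, frames=[4,5]
Step 9: ref 3 -> FAULT, evict 4, frames=[3,5]
Step 10: ref 2 -> FAULT, evict 5, frames=[3,2]
Step 11: ref 1 -> FAULT, evict 3, frames=[1,2]
At step 11: evicted page 3

Answer: 3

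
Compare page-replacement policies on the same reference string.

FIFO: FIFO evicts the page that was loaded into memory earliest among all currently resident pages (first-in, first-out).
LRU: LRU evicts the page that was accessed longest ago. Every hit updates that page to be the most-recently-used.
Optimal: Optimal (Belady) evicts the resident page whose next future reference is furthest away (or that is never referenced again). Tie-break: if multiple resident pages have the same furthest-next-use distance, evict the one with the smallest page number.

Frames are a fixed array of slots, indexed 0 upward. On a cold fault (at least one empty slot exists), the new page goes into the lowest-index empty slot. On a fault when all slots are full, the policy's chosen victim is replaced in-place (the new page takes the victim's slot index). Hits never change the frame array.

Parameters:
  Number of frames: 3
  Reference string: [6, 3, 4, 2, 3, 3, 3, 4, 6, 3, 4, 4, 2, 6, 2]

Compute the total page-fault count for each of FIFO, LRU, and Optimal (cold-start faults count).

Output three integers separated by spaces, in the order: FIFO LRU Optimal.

Answer: 9 7 6

Derivation:
--- FIFO ---
  step 0: ref 6 -> FAULT, frames=[6,-,-] (faults so far: 1)
  step 1: ref 3 -> FAULT, frames=[6,3,-] (faults so far: 2)
  step 2: ref 4 -> FAULT, frames=[6,3,4] (faults so far: 3)
  step 3: ref 2 -> FAULT, evict 6, frames=[2,3,4] (faults so far: 4)
  step 4: ref 3 -> HIT, frames=[2,3,4] (faults so far: 4)
  step 5: ref 3 -> HIT, frames=[2,3,4] (faults so far: 4)
  step 6: ref 3 -> HIT, frames=[2,3,4] (faults so far: 4)
  step 7: ref 4 -> HIT, frames=[2,3,4] (faults so far: 4)
  step 8: ref 6 -> FAULT, evict 3, frames=[2,6,4] (faults so far: 5)
  step 9: ref 3 -> FAULT, evict 4, frames=[2,6,3] (faults so far: 6)
  step 10: ref 4 -> FAULT, evict 2, frames=[4,6,3] (faults so far: 7)
  step 11: ref 4 -> HIT, frames=[4,6,3] (faults so far: 7)
  step 12: ref 2 -> FAULT, evict 6, frames=[4,2,3] (faults so far: 8)
  step 13: ref 6 -> FAULT, evict 3, frames=[4,2,6] (faults so far: 9)
  step 14: ref 2 -> HIT, frames=[4,2,6] (faults so far: 9)
  FIFO total faults: 9
--- LRU ---
  step 0: ref 6 -> FAULT, frames=[6,-,-] (faults so far: 1)
  step 1: ref 3 -> FAULT, frames=[6,3,-] (faults so far: 2)
  step 2: ref 4 -> FAULT, frames=[6,3,4] (faults so far: 3)
  step 3: ref 2 -> FAULT, evict 6, frames=[2,3,4] (faults so far: 4)
  step 4: ref 3 -> HIT, frames=[2,3,4] (faults so far: 4)
  step 5: ref 3 -> HIT, frames=[2,3,4] (faults so far: 4)
  step 6: ref 3 -> HIT, frames=[2,3,4] (faults so far: 4)
  step 7: ref 4 -> HIT, frames=[2,3,4] (faults so far: 4)
  step 8: ref 6 -> FAULT, evict 2, frames=[6,3,4] (faults so far: 5)
  step 9: ref 3 -> HIT, frames=[6,3,4] (faults so far: 5)
  step 10: ref 4 -> HIT, frames=[6,3,4] (faults so far: 5)
  step 11: ref 4 -> HIT, frames=[6,3,4] (faults so far: 5)
  step 12: ref 2 -> FAULT, evict 6, frames=[2,3,4] (faults so far: 6)
  step 13: ref 6 -> FAULT, evict 3, frames=[2,6,4] (faults so far: 7)
  step 14: ref 2 -> HIT, frames=[2,6,4] (faults so far: 7)
  LRU total faults: 7
--- Optimal ---
  step 0: ref 6 -> FAULT, frames=[6,-,-] (faults so far: 1)
  step 1: ref 3 -> FAULT, frames=[6,3,-] (faults so far: 2)
  step 2: ref 4 -> FAULT, frames=[6,3,4] (faults so far: 3)
  step 3: ref 2 -> FAULT, evict 6, frames=[2,3,4] (faults so far: 4)
  step 4: ref 3 -> HIT, frames=[2,3,4] (faults so far: 4)
  step 5: ref 3 -> HIT, frames=[2,3,4] (faults so far: 4)
  step 6: ref 3 -> HIT, frames=[2,3,4] (faults so far: 4)
  step 7: ref 4 -> HIT, frames=[2,3,4] (faults so far: 4)
  step 8: ref 6 -> FAULT, evict 2, frames=[6,3,4] (faults so far: 5)
  step 9: ref 3 -> HIT, frames=[6,3,4] (faults so far: 5)
  step 10: ref 4 -> HIT, frames=[6,3,4] (faults so far: 5)
  step 11: ref 4 -> HIT, frames=[6,3,4] (faults so far: 5)
  step 12: ref 2 -> FAULT, evict 3, frames=[6,2,4] (faults so far: 6)
  step 13: ref 6 -> HIT, frames=[6,2,4] (faults so far: 6)
  step 14: ref 2 -> HIT, frames=[6,2,4] (faults so far: 6)
  Optimal total faults: 6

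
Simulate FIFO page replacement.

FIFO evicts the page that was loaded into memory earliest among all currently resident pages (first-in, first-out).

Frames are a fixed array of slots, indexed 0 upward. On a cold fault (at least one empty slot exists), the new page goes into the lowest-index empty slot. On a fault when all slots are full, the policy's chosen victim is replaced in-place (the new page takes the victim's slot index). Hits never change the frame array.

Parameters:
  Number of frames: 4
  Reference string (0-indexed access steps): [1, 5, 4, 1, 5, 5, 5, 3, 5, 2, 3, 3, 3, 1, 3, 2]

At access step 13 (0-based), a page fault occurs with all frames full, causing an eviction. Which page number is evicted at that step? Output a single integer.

Step 0: ref 1 -> FAULT, frames=[1,-,-,-]
Step 1: ref 5 -> FAULT, frames=[1,5,-,-]
Step 2: ref 4 -> FAULT, frames=[1,5,4,-]
Step 3: ref 1 -> HIT, frames=[1,5,4,-]
Step 4: ref 5 -> HIT, frames=[1,5,4,-]
Step 5: ref 5 -> HIT, frames=[1,5,4,-]
Step 6: ref 5 -> HIT, frames=[1,5,4,-]
Step 7: ref 3 -> FAULT, frames=[1,5,4,3]
Step 8: ref 5 -> HIT, frames=[1,5,4,3]
Step 9: ref 2 -> FAULT, evict 1, frames=[2,5,4,3]
Step 10: ref 3 -> HIT, frames=[2,5,4,3]
Step 11: ref 3 -> HIT, frames=[2,5,4,3]
Step 12: ref 3 -> HIT, frames=[2,5,4,3]
Step 13: ref 1 -> FAULT, evict 5, frames=[2,1,4,3]
At step 13: evicted page 5

Answer: 5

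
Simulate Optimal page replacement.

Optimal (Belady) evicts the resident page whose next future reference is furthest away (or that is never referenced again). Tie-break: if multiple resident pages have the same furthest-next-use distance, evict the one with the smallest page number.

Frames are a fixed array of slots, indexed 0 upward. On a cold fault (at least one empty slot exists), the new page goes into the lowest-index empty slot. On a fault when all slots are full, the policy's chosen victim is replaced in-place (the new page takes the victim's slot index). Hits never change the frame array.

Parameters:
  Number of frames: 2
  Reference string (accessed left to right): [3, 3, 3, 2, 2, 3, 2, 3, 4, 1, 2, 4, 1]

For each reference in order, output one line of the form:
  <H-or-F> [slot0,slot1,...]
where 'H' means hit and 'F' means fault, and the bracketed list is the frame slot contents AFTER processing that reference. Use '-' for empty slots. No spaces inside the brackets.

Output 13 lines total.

F [3,-]
H [3,-]
H [3,-]
F [3,2]
H [3,2]
H [3,2]
H [3,2]
H [3,2]
F [4,2]
F [1,2]
H [1,2]
F [1,4]
H [1,4]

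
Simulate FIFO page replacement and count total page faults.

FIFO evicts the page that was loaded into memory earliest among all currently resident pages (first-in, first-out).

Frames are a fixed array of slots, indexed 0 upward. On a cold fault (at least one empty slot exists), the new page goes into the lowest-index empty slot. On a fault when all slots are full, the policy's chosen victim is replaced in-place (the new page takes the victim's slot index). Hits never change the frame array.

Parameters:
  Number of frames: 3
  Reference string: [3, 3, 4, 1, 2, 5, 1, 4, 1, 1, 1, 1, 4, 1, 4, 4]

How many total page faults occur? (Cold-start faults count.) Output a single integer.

Answer: 7

Derivation:
Step 0: ref 3 → FAULT, frames=[3,-,-]
Step 1: ref 3 → HIT, frames=[3,-,-]
Step 2: ref 4 → FAULT, frames=[3,4,-]
Step 3: ref 1 → FAULT, frames=[3,4,1]
Step 4: ref 2 → FAULT (evict 3), frames=[2,4,1]
Step 5: ref 5 → FAULT (evict 4), frames=[2,5,1]
Step 6: ref 1 → HIT, frames=[2,5,1]
Step 7: ref 4 → FAULT (evict 1), frames=[2,5,4]
Step 8: ref 1 → FAULT (evict 2), frames=[1,5,4]
Step 9: ref 1 → HIT, frames=[1,5,4]
Step 10: ref 1 → HIT, frames=[1,5,4]
Step 11: ref 1 → HIT, frames=[1,5,4]
Step 12: ref 4 → HIT, frames=[1,5,4]
Step 13: ref 1 → HIT, frames=[1,5,4]
Step 14: ref 4 → HIT, frames=[1,5,4]
Step 15: ref 4 → HIT, frames=[1,5,4]
Total faults: 7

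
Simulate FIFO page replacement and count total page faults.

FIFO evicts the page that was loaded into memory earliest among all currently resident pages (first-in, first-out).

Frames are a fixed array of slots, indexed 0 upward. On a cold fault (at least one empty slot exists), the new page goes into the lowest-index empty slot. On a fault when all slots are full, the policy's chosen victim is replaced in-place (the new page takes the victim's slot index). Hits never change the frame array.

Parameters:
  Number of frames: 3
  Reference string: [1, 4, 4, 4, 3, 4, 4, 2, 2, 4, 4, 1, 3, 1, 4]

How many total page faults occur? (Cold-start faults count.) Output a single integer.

Answer: 6

Derivation:
Step 0: ref 1 → FAULT, frames=[1,-,-]
Step 1: ref 4 → FAULT, frames=[1,4,-]
Step 2: ref 4 → HIT, frames=[1,4,-]
Step 3: ref 4 → HIT, frames=[1,4,-]
Step 4: ref 3 → FAULT, frames=[1,4,3]
Step 5: ref 4 → HIT, frames=[1,4,3]
Step 6: ref 4 → HIT, frames=[1,4,3]
Step 7: ref 2 → FAULT (evict 1), frames=[2,4,3]
Step 8: ref 2 → HIT, frames=[2,4,3]
Step 9: ref 4 → HIT, frames=[2,4,3]
Step 10: ref 4 → HIT, frames=[2,4,3]
Step 11: ref 1 → FAULT (evict 4), frames=[2,1,3]
Step 12: ref 3 → HIT, frames=[2,1,3]
Step 13: ref 1 → HIT, frames=[2,1,3]
Step 14: ref 4 → FAULT (evict 3), frames=[2,1,4]
Total faults: 6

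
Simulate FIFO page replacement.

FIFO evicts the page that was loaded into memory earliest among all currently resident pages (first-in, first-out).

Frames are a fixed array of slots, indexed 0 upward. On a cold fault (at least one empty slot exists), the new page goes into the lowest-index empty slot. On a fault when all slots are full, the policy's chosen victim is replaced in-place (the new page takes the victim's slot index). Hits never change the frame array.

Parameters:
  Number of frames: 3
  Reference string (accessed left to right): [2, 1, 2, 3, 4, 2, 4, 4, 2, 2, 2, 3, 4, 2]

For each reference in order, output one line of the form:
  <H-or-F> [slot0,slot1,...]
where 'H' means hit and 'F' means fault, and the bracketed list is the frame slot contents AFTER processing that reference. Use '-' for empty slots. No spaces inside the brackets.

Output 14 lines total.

F [2,-,-]
F [2,1,-]
H [2,1,-]
F [2,1,3]
F [4,1,3]
F [4,2,3]
H [4,2,3]
H [4,2,3]
H [4,2,3]
H [4,2,3]
H [4,2,3]
H [4,2,3]
H [4,2,3]
H [4,2,3]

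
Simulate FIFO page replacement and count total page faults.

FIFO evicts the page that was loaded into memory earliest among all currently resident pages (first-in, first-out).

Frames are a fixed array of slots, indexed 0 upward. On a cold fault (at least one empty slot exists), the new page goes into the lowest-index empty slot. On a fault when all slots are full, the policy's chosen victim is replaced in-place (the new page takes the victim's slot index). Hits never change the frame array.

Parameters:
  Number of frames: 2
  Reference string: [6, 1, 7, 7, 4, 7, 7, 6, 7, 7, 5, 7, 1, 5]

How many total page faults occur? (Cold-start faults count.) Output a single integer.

Step 0: ref 6 → FAULT, frames=[6,-]
Step 1: ref 1 → FAULT, frames=[6,1]
Step 2: ref 7 → FAULT (evict 6), frames=[7,1]
Step 3: ref 7 → HIT, frames=[7,1]
Step 4: ref 4 → FAULT (evict 1), frames=[7,4]
Step 5: ref 7 → HIT, frames=[7,4]
Step 6: ref 7 → HIT, frames=[7,4]
Step 7: ref 6 → FAULT (evict 7), frames=[6,4]
Step 8: ref 7 → FAULT (evict 4), frames=[6,7]
Step 9: ref 7 → HIT, frames=[6,7]
Step 10: ref 5 → FAULT (evict 6), frames=[5,7]
Step 11: ref 7 → HIT, frames=[5,7]
Step 12: ref 1 → FAULT (evict 7), frames=[5,1]
Step 13: ref 5 → HIT, frames=[5,1]
Total faults: 8

Answer: 8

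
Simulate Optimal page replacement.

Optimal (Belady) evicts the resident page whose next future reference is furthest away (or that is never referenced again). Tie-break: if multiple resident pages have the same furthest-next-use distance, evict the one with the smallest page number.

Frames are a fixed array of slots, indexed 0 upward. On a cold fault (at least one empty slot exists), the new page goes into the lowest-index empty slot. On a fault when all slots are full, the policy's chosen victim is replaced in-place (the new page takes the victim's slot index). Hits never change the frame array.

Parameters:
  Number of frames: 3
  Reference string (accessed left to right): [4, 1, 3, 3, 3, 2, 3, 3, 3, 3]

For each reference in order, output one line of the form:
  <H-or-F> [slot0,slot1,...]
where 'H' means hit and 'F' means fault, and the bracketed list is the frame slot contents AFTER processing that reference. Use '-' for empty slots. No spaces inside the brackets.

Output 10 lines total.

F [4,-,-]
F [4,1,-]
F [4,1,3]
H [4,1,3]
H [4,1,3]
F [4,2,3]
H [4,2,3]
H [4,2,3]
H [4,2,3]
H [4,2,3]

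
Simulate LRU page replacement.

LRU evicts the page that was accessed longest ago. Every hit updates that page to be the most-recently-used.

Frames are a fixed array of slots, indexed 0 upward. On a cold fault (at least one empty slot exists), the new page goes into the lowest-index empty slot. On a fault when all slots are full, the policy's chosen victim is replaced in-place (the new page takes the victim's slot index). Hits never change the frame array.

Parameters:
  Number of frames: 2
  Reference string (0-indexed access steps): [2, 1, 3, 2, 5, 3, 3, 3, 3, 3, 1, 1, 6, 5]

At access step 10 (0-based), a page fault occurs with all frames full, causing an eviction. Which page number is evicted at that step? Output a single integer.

Step 0: ref 2 -> FAULT, frames=[2,-]
Step 1: ref 1 -> FAULT, frames=[2,1]
Step 2: ref 3 -> FAULT, evict 2, frames=[3,1]
Step 3: ref 2 -> FAULT, evict 1, frames=[3,2]
Step 4: ref 5 -> FAULT, evict 3, frames=[5,2]
Step 5: ref 3 -> FAULT, evict 2, frames=[5,3]
Step 6: ref 3 -> HIT, frames=[5,3]
Step 7: ref 3 -> HIT, frames=[5,3]
Step 8: ref 3 -> HIT, frames=[5,3]
Step 9: ref 3 -> HIT, frames=[5,3]
Step 10: ref 1 -> FAULT, evict 5, frames=[1,3]
At step 10: evicted page 5

Answer: 5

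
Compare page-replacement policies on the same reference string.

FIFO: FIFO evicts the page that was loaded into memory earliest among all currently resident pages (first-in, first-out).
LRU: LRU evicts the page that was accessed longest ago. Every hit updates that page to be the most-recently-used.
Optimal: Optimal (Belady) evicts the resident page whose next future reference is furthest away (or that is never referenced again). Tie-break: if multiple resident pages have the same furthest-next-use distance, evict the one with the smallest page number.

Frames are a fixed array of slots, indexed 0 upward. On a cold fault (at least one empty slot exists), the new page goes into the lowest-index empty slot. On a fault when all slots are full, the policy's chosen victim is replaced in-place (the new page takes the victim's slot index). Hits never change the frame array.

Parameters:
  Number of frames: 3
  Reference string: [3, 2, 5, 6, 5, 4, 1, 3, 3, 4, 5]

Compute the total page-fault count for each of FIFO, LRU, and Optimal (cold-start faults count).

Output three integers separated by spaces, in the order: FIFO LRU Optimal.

Answer: 8 8 7

Derivation:
--- FIFO ---
  step 0: ref 3 -> FAULT, frames=[3,-,-] (faults so far: 1)
  step 1: ref 2 -> FAULT, frames=[3,2,-] (faults so far: 2)
  step 2: ref 5 -> FAULT, frames=[3,2,5] (faults so far: 3)
  step 3: ref 6 -> FAULT, evict 3, frames=[6,2,5] (faults so far: 4)
  step 4: ref 5 -> HIT, frames=[6,2,5] (faults so far: 4)
  step 5: ref 4 -> FAULT, evict 2, frames=[6,4,5] (faults so far: 5)
  step 6: ref 1 -> FAULT, evict 5, frames=[6,4,1] (faults so far: 6)
  step 7: ref 3 -> FAULT, evict 6, frames=[3,4,1] (faults so far: 7)
  step 8: ref 3 -> HIT, frames=[3,4,1] (faults so far: 7)
  step 9: ref 4 -> HIT, frames=[3,4,1] (faults so far: 7)
  step 10: ref 5 -> FAULT, evict 4, frames=[3,5,1] (faults so far: 8)
  FIFO total faults: 8
--- LRU ---
  step 0: ref 3 -> FAULT, frames=[3,-,-] (faults so far: 1)
  step 1: ref 2 -> FAULT, frames=[3,2,-] (faults so far: 2)
  step 2: ref 5 -> FAULT, frames=[3,2,5] (faults so far: 3)
  step 3: ref 6 -> FAULT, evict 3, frames=[6,2,5] (faults so far: 4)
  step 4: ref 5 -> HIT, frames=[6,2,5] (faults so far: 4)
  step 5: ref 4 -> FAULT, evict 2, frames=[6,4,5] (faults so far: 5)
  step 6: ref 1 -> FAULT, evict 6, frames=[1,4,5] (faults so far: 6)
  step 7: ref 3 -> FAULT, evict 5, frames=[1,4,3] (faults so far: 7)
  step 8: ref 3 -> HIT, frames=[1,4,3] (faults so far: 7)
  step 9: ref 4 -> HIT, frames=[1,4,3] (faults so far: 7)
  step 10: ref 5 -> FAULT, evict 1, frames=[5,4,3] (faults so far: 8)
  LRU total faults: 8
--- Optimal ---
  step 0: ref 3 -> FAULT, frames=[3,-,-] (faults so far: 1)
  step 1: ref 2 -> FAULT, frames=[3,2,-] (faults so far: 2)
  step 2: ref 5 -> FAULT, frames=[3,2,5] (faults so far: 3)
  step 3: ref 6 -> FAULT, evict 2, frames=[3,6,5] (faults so far: 4)
  step 4: ref 5 -> HIT, frames=[3,6,5] (faults so far: 4)
  step 5: ref 4 -> FAULT, evict 6, frames=[3,4,5] (faults so far: 5)
  step 6: ref 1 -> FAULT, evict 5, frames=[3,4,1] (faults so far: 6)
  step 7: ref 3 -> HIT, frames=[3,4,1] (faults so far: 6)
  step 8: ref 3 -> HIT, frames=[3,4,1] (faults so far: 6)
  step 9: ref 4 -> HIT, frames=[3,4,1] (faults so far: 6)
  step 10: ref 5 -> FAULT, evict 1, frames=[3,4,5] (faults so far: 7)
  Optimal total faults: 7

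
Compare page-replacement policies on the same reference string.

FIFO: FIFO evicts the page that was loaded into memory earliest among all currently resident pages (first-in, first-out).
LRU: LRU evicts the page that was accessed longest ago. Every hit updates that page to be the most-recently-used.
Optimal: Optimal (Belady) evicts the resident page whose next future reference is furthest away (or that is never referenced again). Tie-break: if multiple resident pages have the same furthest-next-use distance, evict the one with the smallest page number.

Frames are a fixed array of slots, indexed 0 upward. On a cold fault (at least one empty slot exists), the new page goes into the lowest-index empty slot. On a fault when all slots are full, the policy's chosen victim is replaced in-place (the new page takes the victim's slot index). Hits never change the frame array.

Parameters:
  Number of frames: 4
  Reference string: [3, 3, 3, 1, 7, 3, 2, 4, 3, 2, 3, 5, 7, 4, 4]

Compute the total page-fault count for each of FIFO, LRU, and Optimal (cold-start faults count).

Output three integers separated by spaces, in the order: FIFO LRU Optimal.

--- FIFO ---
  step 0: ref 3 -> FAULT, frames=[3,-,-,-] (faults so far: 1)
  step 1: ref 3 -> HIT, frames=[3,-,-,-] (faults so far: 1)
  step 2: ref 3 -> HIT, frames=[3,-,-,-] (faults so far: 1)
  step 3: ref 1 -> FAULT, frames=[3,1,-,-] (faults so far: 2)
  step 4: ref 7 -> FAULT, frames=[3,1,7,-] (faults so far: 3)
  step 5: ref 3 -> HIT, frames=[3,1,7,-] (faults so far: 3)
  step 6: ref 2 -> FAULT, frames=[3,1,7,2] (faults so far: 4)
  step 7: ref 4 -> FAULT, evict 3, frames=[4,1,7,2] (faults so far: 5)
  step 8: ref 3 -> FAULT, evict 1, frames=[4,3,7,2] (faults so far: 6)
  step 9: ref 2 -> HIT, frames=[4,3,7,2] (faults so far: 6)
  step 10: ref 3 -> HIT, frames=[4,3,7,2] (faults so far: 6)
  step 11: ref 5 -> FAULT, evict 7, frames=[4,3,5,2] (faults so far: 7)
  step 12: ref 7 -> FAULT, evict 2, frames=[4,3,5,7] (faults so far: 8)
  step 13: ref 4 -> HIT, frames=[4,3,5,7] (faults so far: 8)
  step 14: ref 4 -> HIT, frames=[4,3,5,7] (faults so far: 8)
  FIFO total faults: 8
--- LRU ---
  step 0: ref 3 -> FAULT, frames=[3,-,-,-] (faults so far: 1)
  step 1: ref 3 -> HIT, frames=[3,-,-,-] (faults so far: 1)
  step 2: ref 3 -> HIT, frames=[3,-,-,-] (faults so far: 1)
  step 3: ref 1 -> FAULT, frames=[3,1,-,-] (faults so far: 2)
  step 4: ref 7 -> FAULT, frames=[3,1,7,-] (faults so far: 3)
  step 5: ref 3 -> HIT, frames=[3,1,7,-] (faults so far: 3)
  step 6: ref 2 -> FAULT, frames=[3,1,7,2] (faults so far: 4)
  step 7: ref 4 -> FAULT, evict 1, frames=[3,4,7,2] (faults so far: 5)
  step 8: ref 3 -> HIT, frames=[3,4,7,2] (faults so far: 5)
  step 9: ref 2 -> HIT, frames=[3,4,7,2] (faults so far: 5)
  step 10: ref 3 -> HIT, frames=[3,4,7,2] (faults so far: 5)
  step 11: ref 5 -> FAULT, evict 7, frames=[3,4,5,2] (faults so far: 6)
  step 12: ref 7 -> FAULT, evict 4, frames=[3,7,5,2] (faults so far: 7)
  step 13: ref 4 -> FAULT, evict 2, frames=[3,7,5,4] (faults so far: 8)
  step 14: ref 4 -> HIT, frames=[3,7,5,4] (faults so far: 8)
  LRU total faults: 8
--- Optimal ---
  step 0: ref 3 -> FAULT, frames=[3,-,-,-] (faults so far: 1)
  step 1: ref 3 -> HIT, frames=[3,-,-,-] (faults so far: 1)
  step 2: ref 3 -> HIT, frames=[3,-,-,-] (faults so far: 1)
  step 3: ref 1 -> FAULT, frames=[3,1,-,-] (faults so far: 2)
  step 4: ref 7 -> FAULT, frames=[3,1,7,-] (faults so far: 3)
  step 5: ref 3 -> HIT, frames=[3,1,7,-] (faults so far: 3)
  step 6: ref 2 -> FAULT, frames=[3,1,7,2] (faults so far: 4)
  step 7: ref 4 -> FAULT, evict 1, frames=[3,4,7,2] (faults so far: 5)
  step 8: ref 3 -> HIT, frames=[3,4,7,2] (faults so far: 5)
  step 9: ref 2 -> HIT, frames=[3,4,7,2] (faults so far: 5)
  step 10: ref 3 -> HIT, frames=[3,4,7,2] (faults so far: 5)
  step 11: ref 5 -> FAULT, evict 2, frames=[3,4,7,5] (faults so far: 6)
  step 12: ref 7 -> HIT, frames=[3,4,7,5] (faults so far: 6)
  step 13: ref 4 -> HIT, frames=[3,4,7,5] (faults so far: 6)
  step 14: ref 4 -> HIT, frames=[3,4,7,5] (faults so far: 6)
  Optimal total faults: 6

Answer: 8 8 6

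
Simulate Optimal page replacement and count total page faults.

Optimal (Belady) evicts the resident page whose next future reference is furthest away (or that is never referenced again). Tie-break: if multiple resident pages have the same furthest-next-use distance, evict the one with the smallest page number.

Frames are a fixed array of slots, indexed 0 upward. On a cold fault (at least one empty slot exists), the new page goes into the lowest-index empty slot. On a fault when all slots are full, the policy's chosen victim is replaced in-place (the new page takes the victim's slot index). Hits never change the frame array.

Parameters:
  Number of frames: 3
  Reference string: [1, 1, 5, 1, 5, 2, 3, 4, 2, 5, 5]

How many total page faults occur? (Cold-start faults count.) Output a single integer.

Step 0: ref 1 → FAULT, frames=[1,-,-]
Step 1: ref 1 → HIT, frames=[1,-,-]
Step 2: ref 5 → FAULT, frames=[1,5,-]
Step 3: ref 1 → HIT, frames=[1,5,-]
Step 4: ref 5 → HIT, frames=[1,5,-]
Step 5: ref 2 → FAULT, frames=[1,5,2]
Step 6: ref 3 → FAULT (evict 1), frames=[3,5,2]
Step 7: ref 4 → FAULT (evict 3), frames=[4,5,2]
Step 8: ref 2 → HIT, frames=[4,5,2]
Step 9: ref 5 → HIT, frames=[4,5,2]
Step 10: ref 5 → HIT, frames=[4,5,2]
Total faults: 5

Answer: 5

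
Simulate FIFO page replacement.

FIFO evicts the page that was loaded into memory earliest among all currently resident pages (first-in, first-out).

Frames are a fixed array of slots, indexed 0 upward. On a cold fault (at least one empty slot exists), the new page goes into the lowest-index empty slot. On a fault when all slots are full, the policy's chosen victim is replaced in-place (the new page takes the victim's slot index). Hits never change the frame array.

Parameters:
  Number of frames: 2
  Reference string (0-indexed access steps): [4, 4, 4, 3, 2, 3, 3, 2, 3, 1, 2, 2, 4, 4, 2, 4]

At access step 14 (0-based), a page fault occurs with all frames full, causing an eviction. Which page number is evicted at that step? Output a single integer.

Answer: 1

Derivation:
Step 0: ref 4 -> FAULT, frames=[4,-]
Step 1: ref 4 -> HIT, frames=[4,-]
Step 2: ref 4 -> HIT, frames=[4,-]
Step 3: ref 3 -> FAULT, frames=[4,3]
Step 4: ref 2 -> FAULT, evict 4, frames=[2,3]
Step 5: ref 3 -> HIT, frames=[2,3]
Step 6: ref 3 -> HIT, frames=[2,3]
Step 7: ref 2 -> HIT, frames=[2,3]
Step 8: ref 3 -> HIT, frames=[2,3]
Step 9: ref 1 -> FAULT, evict 3, frames=[2,1]
Step 10: ref 2 -> HIT, frames=[2,1]
Step 11: ref 2 -> HIT, frames=[2,1]
Step 12: ref 4 -> FAULT, evict 2, frames=[4,1]
Step 13: ref 4 -> HIT, frames=[4,1]
Step 14: ref 2 -> FAULT, evict 1, frames=[4,2]
At step 14: evicted page 1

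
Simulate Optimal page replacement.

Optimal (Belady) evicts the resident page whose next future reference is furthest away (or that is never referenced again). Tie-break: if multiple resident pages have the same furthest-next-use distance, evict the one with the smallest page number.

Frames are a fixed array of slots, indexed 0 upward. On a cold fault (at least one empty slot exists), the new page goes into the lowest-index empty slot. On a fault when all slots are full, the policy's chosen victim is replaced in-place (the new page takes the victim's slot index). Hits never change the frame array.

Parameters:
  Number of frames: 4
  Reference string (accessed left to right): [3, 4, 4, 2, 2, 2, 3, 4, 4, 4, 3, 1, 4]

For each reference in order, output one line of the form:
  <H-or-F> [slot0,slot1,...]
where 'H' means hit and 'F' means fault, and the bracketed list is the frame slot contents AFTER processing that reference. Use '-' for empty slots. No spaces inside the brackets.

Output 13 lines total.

F [3,-,-,-]
F [3,4,-,-]
H [3,4,-,-]
F [3,4,2,-]
H [3,4,2,-]
H [3,4,2,-]
H [3,4,2,-]
H [3,4,2,-]
H [3,4,2,-]
H [3,4,2,-]
H [3,4,2,-]
F [3,4,2,1]
H [3,4,2,1]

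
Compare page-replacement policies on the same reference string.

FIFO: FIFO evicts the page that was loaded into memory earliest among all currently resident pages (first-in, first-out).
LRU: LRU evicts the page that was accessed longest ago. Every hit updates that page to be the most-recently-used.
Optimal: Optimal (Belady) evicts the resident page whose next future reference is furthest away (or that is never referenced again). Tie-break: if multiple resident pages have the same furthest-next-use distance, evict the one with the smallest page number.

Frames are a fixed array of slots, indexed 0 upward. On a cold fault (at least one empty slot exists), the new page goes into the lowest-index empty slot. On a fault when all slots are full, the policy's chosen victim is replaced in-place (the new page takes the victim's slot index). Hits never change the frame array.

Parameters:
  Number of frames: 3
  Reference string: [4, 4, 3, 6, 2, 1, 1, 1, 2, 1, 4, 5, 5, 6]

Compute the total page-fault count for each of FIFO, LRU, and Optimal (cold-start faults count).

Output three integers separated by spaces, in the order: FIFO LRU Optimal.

--- FIFO ---
  step 0: ref 4 -> FAULT, frames=[4,-,-] (faults so far: 1)
  step 1: ref 4 -> HIT, frames=[4,-,-] (faults so far: 1)
  step 2: ref 3 -> FAULT, frames=[4,3,-] (faults so far: 2)
  step 3: ref 6 -> FAULT, frames=[4,3,6] (faults so far: 3)
  step 4: ref 2 -> FAULT, evict 4, frames=[2,3,6] (faults so far: 4)
  step 5: ref 1 -> FAULT, evict 3, frames=[2,1,6] (faults so far: 5)
  step 6: ref 1 -> HIT, frames=[2,1,6] (faults so far: 5)
  step 7: ref 1 -> HIT, frames=[2,1,6] (faults so far: 5)
  step 8: ref 2 -> HIT, frames=[2,1,6] (faults so far: 5)
  step 9: ref 1 -> HIT, frames=[2,1,6] (faults so far: 5)
  step 10: ref 4 -> FAULT, evict 6, frames=[2,1,4] (faults so far: 6)
  step 11: ref 5 -> FAULT, evict 2, frames=[5,1,4] (faults so far: 7)
  step 12: ref 5 -> HIT, frames=[5,1,4] (faults so far: 7)
  step 13: ref 6 -> FAULT, evict 1, frames=[5,6,4] (faults so far: 8)
  FIFO total faults: 8
--- LRU ---
  step 0: ref 4 -> FAULT, frames=[4,-,-] (faults so far: 1)
  step 1: ref 4 -> HIT, frames=[4,-,-] (faults so far: 1)
  step 2: ref 3 -> FAULT, frames=[4,3,-] (faults so far: 2)
  step 3: ref 6 -> FAULT, frames=[4,3,6] (faults so far: 3)
  step 4: ref 2 -> FAULT, evict 4, frames=[2,3,6] (faults so far: 4)
  step 5: ref 1 -> FAULT, evict 3, frames=[2,1,6] (faults so far: 5)
  step 6: ref 1 -> HIT, frames=[2,1,6] (faults so far: 5)
  step 7: ref 1 -> HIT, frames=[2,1,6] (faults so far: 5)
  step 8: ref 2 -> HIT, frames=[2,1,6] (faults so far: 5)
  step 9: ref 1 -> HIT, frames=[2,1,6] (faults so far: 5)
  step 10: ref 4 -> FAULT, evict 6, frames=[2,1,4] (faults so far: 6)
  step 11: ref 5 -> FAULT, evict 2, frames=[5,1,4] (faults so far: 7)
  step 12: ref 5 -> HIT, frames=[5,1,4] (faults so far: 7)
  step 13: ref 6 -> FAULT, evict 1, frames=[5,6,4] (faults so far: 8)
  LRU total faults: 8
--- Optimal ---
  step 0: ref 4 -> FAULT, frames=[4,-,-] (faults so far: 1)
  step 1: ref 4 -> HIT, frames=[4,-,-] (faults so far: 1)
  step 2: ref 3 -> FAULT, frames=[4,3,-] (faults so far: 2)
  step 3: ref 6 -> FAULT, frames=[4,3,6] (faults so far: 3)
  step 4: ref 2 -> FAULT, evict 3, frames=[4,2,6] (faults so far: 4)
  step 5: ref 1 -> FAULT, evict 6, frames=[4,2,1] (faults so far: 5)
  step 6: ref 1 -> HIT, frames=[4,2,1] (faults so far: 5)
  step 7: ref 1 -> HIT, frames=[4,2,1] (faults so far: 5)
  step 8: ref 2 -> HIT, frames=[4,2,1] (faults so far: 5)
  step 9: ref 1 -> HIT, frames=[4,2,1] (faults so far: 5)
  step 10: ref 4 -> HIT, frames=[4,2,1] (faults so far: 5)
  step 11: ref 5 -> FAULT, evict 1, frames=[4,2,5] (faults so far: 6)
  step 12: ref 5 -> HIT, frames=[4,2,5] (faults so far: 6)
  step 13: ref 6 -> FAULT, evict 2, frames=[4,6,5] (faults so far: 7)
  Optimal total faults: 7

Answer: 8 8 7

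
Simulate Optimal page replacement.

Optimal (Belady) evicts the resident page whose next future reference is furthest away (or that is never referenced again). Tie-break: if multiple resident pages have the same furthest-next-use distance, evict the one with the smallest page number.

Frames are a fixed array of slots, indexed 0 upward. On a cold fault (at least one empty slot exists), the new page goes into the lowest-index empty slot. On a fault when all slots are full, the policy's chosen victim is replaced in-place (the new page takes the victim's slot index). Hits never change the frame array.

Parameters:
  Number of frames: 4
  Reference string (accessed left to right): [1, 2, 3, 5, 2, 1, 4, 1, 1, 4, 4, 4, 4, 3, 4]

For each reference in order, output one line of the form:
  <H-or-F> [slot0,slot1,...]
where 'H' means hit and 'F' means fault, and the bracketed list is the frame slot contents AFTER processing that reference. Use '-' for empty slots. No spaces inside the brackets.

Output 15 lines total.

F [1,-,-,-]
F [1,2,-,-]
F [1,2,3,-]
F [1,2,3,5]
H [1,2,3,5]
H [1,2,3,5]
F [1,4,3,5]
H [1,4,3,5]
H [1,4,3,5]
H [1,4,3,5]
H [1,4,3,5]
H [1,4,3,5]
H [1,4,3,5]
H [1,4,3,5]
H [1,4,3,5]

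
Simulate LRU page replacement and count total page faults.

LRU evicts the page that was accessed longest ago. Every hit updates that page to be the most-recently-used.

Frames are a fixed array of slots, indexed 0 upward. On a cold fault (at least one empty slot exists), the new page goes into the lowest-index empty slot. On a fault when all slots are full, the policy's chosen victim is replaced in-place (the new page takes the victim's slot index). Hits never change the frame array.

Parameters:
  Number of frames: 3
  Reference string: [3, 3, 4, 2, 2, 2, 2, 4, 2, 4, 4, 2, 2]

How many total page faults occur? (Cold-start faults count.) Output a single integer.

Answer: 3

Derivation:
Step 0: ref 3 → FAULT, frames=[3,-,-]
Step 1: ref 3 → HIT, frames=[3,-,-]
Step 2: ref 4 → FAULT, frames=[3,4,-]
Step 3: ref 2 → FAULT, frames=[3,4,2]
Step 4: ref 2 → HIT, frames=[3,4,2]
Step 5: ref 2 → HIT, frames=[3,4,2]
Step 6: ref 2 → HIT, frames=[3,4,2]
Step 7: ref 4 → HIT, frames=[3,4,2]
Step 8: ref 2 → HIT, frames=[3,4,2]
Step 9: ref 4 → HIT, frames=[3,4,2]
Step 10: ref 4 → HIT, frames=[3,4,2]
Step 11: ref 2 → HIT, frames=[3,4,2]
Step 12: ref 2 → HIT, frames=[3,4,2]
Total faults: 3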